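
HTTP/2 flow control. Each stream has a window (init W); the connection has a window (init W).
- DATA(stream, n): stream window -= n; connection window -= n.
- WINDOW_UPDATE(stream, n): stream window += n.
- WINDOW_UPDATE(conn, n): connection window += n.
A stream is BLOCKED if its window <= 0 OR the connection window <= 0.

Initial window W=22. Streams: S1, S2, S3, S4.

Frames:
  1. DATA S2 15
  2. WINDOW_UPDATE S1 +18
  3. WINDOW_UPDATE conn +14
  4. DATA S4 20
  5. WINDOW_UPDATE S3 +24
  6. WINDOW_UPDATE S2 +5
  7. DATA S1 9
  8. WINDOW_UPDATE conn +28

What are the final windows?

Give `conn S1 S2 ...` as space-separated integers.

Op 1: conn=7 S1=22 S2=7 S3=22 S4=22 blocked=[]
Op 2: conn=7 S1=40 S2=7 S3=22 S4=22 blocked=[]
Op 3: conn=21 S1=40 S2=7 S3=22 S4=22 blocked=[]
Op 4: conn=1 S1=40 S2=7 S3=22 S4=2 blocked=[]
Op 5: conn=1 S1=40 S2=7 S3=46 S4=2 blocked=[]
Op 6: conn=1 S1=40 S2=12 S3=46 S4=2 blocked=[]
Op 7: conn=-8 S1=31 S2=12 S3=46 S4=2 blocked=[1, 2, 3, 4]
Op 8: conn=20 S1=31 S2=12 S3=46 S4=2 blocked=[]

Answer: 20 31 12 46 2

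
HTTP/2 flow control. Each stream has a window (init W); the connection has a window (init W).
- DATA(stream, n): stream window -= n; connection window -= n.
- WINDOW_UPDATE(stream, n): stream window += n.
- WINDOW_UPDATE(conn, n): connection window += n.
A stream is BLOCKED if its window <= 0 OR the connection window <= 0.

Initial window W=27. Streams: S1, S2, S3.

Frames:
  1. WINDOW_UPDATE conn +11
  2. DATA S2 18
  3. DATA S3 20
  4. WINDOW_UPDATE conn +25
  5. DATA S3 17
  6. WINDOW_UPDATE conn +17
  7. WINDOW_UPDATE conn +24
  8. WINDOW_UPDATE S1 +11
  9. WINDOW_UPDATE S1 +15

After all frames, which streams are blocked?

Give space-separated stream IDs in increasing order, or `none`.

Answer: S3

Derivation:
Op 1: conn=38 S1=27 S2=27 S3=27 blocked=[]
Op 2: conn=20 S1=27 S2=9 S3=27 blocked=[]
Op 3: conn=0 S1=27 S2=9 S3=7 blocked=[1, 2, 3]
Op 4: conn=25 S1=27 S2=9 S3=7 blocked=[]
Op 5: conn=8 S1=27 S2=9 S3=-10 blocked=[3]
Op 6: conn=25 S1=27 S2=9 S3=-10 blocked=[3]
Op 7: conn=49 S1=27 S2=9 S3=-10 blocked=[3]
Op 8: conn=49 S1=38 S2=9 S3=-10 blocked=[3]
Op 9: conn=49 S1=53 S2=9 S3=-10 blocked=[3]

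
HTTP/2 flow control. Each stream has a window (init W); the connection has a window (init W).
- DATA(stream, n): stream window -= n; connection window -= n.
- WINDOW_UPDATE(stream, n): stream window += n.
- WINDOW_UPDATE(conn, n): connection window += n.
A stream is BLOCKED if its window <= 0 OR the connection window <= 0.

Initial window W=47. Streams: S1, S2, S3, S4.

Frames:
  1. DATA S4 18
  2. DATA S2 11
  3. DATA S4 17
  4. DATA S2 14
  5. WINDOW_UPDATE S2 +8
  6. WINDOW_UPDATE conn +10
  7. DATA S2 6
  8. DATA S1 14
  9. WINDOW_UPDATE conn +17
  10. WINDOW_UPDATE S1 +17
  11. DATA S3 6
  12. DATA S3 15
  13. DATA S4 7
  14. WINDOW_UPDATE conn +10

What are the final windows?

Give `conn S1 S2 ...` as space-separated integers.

Op 1: conn=29 S1=47 S2=47 S3=47 S4=29 blocked=[]
Op 2: conn=18 S1=47 S2=36 S3=47 S4=29 blocked=[]
Op 3: conn=1 S1=47 S2=36 S3=47 S4=12 blocked=[]
Op 4: conn=-13 S1=47 S2=22 S3=47 S4=12 blocked=[1, 2, 3, 4]
Op 5: conn=-13 S1=47 S2=30 S3=47 S4=12 blocked=[1, 2, 3, 4]
Op 6: conn=-3 S1=47 S2=30 S3=47 S4=12 blocked=[1, 2, 3, 4]
Op 7: conn=-9 S1=47 S2=24 S3=47 S4=12 blocked=[1, 2, 3, 4]
Op 8: conn=-23 S1=33 S2=24 S3=47 S4=12 blocked=[1, 2, 3, 4]
Op 9: conn=-6 S1=33 S2=24 S3=47 S4=12 blocked=[1, 2, 3, 4]
Op 10: conn=-6 S1=50 S2=24 S3=47 S4=12 blocked=[1, 2, 3, 4]
Op 11: conn=-12 S1=50 S2=24 S3=41 S4=12 blocked=[1, 2, 3, 4]
Op 12: conn=-27 S1=50 S2=24 S3=26 S4=12 blocked=[1, 2, 3, 4]
Op 13: conn=-34 S1=50 S2=24 S3=26 S4=5 blocked=[1, 2, 3, 4]
Op 14: conn=-24 S1=50 S2=24 S3=26 S4=5 blocked=[1, 2, 3, 4]

Answer: -24 50 24 26 5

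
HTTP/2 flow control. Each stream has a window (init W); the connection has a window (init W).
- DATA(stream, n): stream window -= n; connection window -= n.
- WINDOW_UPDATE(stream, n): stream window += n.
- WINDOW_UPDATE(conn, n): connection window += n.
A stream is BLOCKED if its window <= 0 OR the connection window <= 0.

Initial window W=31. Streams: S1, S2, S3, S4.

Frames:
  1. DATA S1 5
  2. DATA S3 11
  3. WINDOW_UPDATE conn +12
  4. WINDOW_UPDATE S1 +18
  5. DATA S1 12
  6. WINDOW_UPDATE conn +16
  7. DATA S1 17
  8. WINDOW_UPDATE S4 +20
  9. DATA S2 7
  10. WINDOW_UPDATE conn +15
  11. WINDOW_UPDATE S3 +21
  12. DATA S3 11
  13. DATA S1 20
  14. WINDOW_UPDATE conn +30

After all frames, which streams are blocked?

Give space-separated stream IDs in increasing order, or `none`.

Op 1: conn=26 S1=26 S2=31 S3=31 S4=31 blocked=[]
Op 2: conn=15 S1=26 S2=31 S3=20 S4=31 blocked=[]
Op 3: conn=27 S1=26 S2=31 S3=20 S4=31 blocked=[]
Op 4: conn=27 S1=44 S2=31 S3=20 S4=31 blocked=[]
Op 5: conn=15 S1=32 S2=31 S3=20 S4=31 blocked=[]
Op 6: conn=31 S1=32 S2=31 S3=20 S4=31 blocked=[]
Op 7: conn=14 S1=15 S2=31 S3=20 S4=31 blocked=[]
Op 8: conn=14 S1=15 S2=31 S3=20 S4=51 blocked=[]
Op 9: conn=7 S1=15 S2=24 S3=20 S4=51 blocked=[]
Op 10: conn=22 S1=15 S2=24 S3=20 S4=51 blocked=[]
Op 11: conn=22 S1=15 S2=24 S3=41 S4=51 blocked=[]
Op 12: conn=11 S1=15 S2=24 S3=30 S4=51 blocked=[]
Op 13: conn=-9 S1=-5 S2=24 S3=30 S4=51 blocked=[1, 2, 3, 4]
Op 14: conn=21 S1=-5 S2=24 S3=30 S4=51 blocked=[1]

Answer: S1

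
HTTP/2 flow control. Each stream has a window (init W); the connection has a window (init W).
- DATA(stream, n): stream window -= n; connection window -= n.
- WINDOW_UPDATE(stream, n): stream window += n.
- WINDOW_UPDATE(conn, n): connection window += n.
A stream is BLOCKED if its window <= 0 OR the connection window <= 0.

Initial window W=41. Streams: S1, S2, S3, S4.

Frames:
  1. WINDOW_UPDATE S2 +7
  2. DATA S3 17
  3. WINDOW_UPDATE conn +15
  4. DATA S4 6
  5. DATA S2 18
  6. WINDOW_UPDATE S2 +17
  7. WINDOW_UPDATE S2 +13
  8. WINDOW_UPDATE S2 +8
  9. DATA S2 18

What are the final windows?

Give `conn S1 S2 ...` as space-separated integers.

Answer: -3 41 50 24 35

Derivation:
Op 1: conn=41 S1=41 S2=48 S3=41 S4=41 blocked=[]
Op 2: conn=24 S1=41 S2=48 S3=24 S4=41 blocked=[]
Op 3: conn=39 S1=41 S2=48 S3=24 S4=41 blocked=[]
Op 4: conn=33 S1=41 S2=48 S3=24 S4=35 blocked=[]
Op 5: conn=15 S1=41 S2=30 S3=24 S4=35 blocked=[]
Op 6: conn=15 S1=41 S2=47 S3=24 S4=35 blocked=[]
Op 7: conn=15 S1=41 S2=60 S3=24 S4=35 blocked=[]
Op 8: conn=15 S1=41 S2=68 S3=24 S4=35 blocked=[]
Op 9: conn=-3 S1=41 S2=50 S3=24 S4=35 blocked=[1, 2, 3, 4]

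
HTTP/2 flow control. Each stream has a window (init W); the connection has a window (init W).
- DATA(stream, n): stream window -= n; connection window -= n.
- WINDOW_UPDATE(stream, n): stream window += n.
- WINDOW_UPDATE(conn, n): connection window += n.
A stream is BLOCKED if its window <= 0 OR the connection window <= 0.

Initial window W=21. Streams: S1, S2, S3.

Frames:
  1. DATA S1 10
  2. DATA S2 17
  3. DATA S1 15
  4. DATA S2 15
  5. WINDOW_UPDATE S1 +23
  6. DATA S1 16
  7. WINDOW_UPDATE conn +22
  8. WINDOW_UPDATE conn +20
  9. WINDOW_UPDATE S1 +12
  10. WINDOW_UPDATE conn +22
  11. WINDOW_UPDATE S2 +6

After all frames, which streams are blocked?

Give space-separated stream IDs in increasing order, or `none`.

Op 1: conn=11 S1=11 S2=21 S3=21 blocked=[]
Op 2: conn=-6 S1=11 S2=4 S3=21 blocked=[1, 2, 3]
Op 3: conn=-21 S1=-4 S2=4 S3=21 blocked=[1, 2, 3]
Op 4: conn=-36 S1=-4 S2=-11 S3=21 blocked=[1, 2, 3]
Op 5: conn=-36 S1=19 S2=-11 S3=21 blocked=[1, 2, 3]
Op 6: conn=-52 S1=3 S2=-11 S3=21 blocked=[1, 2, 3]
Op 7: conn=-30 S1=3 S2=-11 S3=21 blocked=[1, 2, 3]
Op 8: conn=-10 S1=3 S2=-11 S3=21 blocked=[1, 2, 3]
Op 9: conn=-10 S1=15 S2=-11 S3=21 blocked=[1, 2, 3]
Op 10: conn=12 S1=15 S2=-11 S3=21 blocked=[2]
Op 11: conn=12 S1=15 S2=-5 S3=21 blocked=[2]

Answer: S2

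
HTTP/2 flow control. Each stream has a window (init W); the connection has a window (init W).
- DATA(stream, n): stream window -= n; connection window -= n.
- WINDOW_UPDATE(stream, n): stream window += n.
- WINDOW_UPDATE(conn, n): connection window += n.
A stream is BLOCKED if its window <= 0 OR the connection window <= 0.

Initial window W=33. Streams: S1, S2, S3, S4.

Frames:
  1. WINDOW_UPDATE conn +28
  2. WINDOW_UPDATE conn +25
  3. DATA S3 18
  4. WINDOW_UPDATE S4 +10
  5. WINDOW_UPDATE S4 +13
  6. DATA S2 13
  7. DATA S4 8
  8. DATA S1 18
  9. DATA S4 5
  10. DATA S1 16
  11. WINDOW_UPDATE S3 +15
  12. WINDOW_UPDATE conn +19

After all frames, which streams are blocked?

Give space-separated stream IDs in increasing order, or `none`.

Answer: S1

Derivation:
Op 1: conn=61 S1=33 S2=33 S3=33 S4=33 blocked=[]
Op 2: conn=86 S1=33 S2=33 S3=33 S4=33 blocked=[]
Op 3: conn=68 S1=33 S2=33 S3=15 S4=33 blocked=[]
Op 4: conn=68 S1=33 S2=33 S3=15 S4=43 blocked=[]
Op 5: conn=68 S1=33 S2=33 S3=15 S4=56 blocked=[]
Op 6: conn=55 S1=33 S2=20 S3=15 S4=56 blocked=[]
Op 7: conn=47 S1=33 S2=20 S3=15 S4=48 blocked=[]
Op 8: conn=29 S1=15 S2=20 S3=15 S4=48 blocked=[]
Op 9: conn=24 S1=15 S2=20 S3=15 S4=43 blocked=[]
Op 10: conn=8 S1=-1 S2=20 S3=15 S4=43 blocked=[1]
Op 11: conn=8 S1=-1 S2=20 S3=30 S4=43 blocked=[1]
Op 12: conn=27 S1=-1 S2=20 S3=30 S4=43 blocked=[1]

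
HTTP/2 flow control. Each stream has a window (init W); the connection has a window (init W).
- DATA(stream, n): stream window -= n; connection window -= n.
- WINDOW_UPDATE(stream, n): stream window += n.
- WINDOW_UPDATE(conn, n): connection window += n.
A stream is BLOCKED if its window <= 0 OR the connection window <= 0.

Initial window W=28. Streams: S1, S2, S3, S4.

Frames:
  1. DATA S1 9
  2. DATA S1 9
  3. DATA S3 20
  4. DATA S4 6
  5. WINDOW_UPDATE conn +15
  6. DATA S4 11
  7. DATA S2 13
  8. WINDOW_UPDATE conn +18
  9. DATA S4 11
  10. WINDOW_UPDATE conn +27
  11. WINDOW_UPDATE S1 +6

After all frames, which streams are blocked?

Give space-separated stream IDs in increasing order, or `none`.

Op 1: conn=19 S1=19 S2=28 S3=28 S4=28 blocked=[]
Op 2: conn=10 S1=10 S2=28 S3=28 S4=28 blocked=[]
Op 3: conn=-10 S1=10 S2=28 S3=8 S4=28 blocked=[1, 2, 3, 4]
Op 4: conn=-16 S1=10 S2=28 S3=8 S4=22 blocked=[1, 2, 3, 4]
Op 5: conn=-1 S1=10 S2=28 S3=8 S4=22 blocked=[1, 2, 3, 4]
Op 6: conn=-12 S1=10 S2=28 S3=8 S4=11 blocked=[1, 2, 3, 4]
Op 7: conn=-25 S1=10 S2=15 S3=8 S4=11 blocked=[1, 2, 3, 4]
Op 8: conn=-7 S1=10 S2=15 S3=8 S4=11 blocked=[1, 2, 3, 4]
Op 9: conn=-18 S1=10 S2=15 S3=8 S4=0 blocked=[1, 2, 3, 4]
Op 10: conn=9 S1=10 S2=15 S3=8 S4=0 blocked=[4]
Op 11: conn=9 S1=16 S2=15 S3=8 S4=0 blocked=[4]

Answer: S4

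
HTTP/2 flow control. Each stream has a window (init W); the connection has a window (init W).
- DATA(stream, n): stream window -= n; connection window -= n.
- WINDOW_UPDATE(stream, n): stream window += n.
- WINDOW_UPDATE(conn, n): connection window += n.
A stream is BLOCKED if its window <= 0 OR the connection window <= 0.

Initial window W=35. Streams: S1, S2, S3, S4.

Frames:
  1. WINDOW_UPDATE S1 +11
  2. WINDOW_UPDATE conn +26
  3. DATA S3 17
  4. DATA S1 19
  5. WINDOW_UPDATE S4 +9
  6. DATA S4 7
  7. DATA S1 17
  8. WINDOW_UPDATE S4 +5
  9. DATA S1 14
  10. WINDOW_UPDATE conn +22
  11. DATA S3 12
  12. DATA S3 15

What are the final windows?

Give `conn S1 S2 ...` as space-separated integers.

Answer: -18 -4 35 -9 42

Derivation:
Op 1: conn=35 S1=46 S2=35 S3=35 S4=35 blocked=[]
Op 2: conn=61 S1=46 S2=35 S3=35 S4=35 blocked=[]
Op 3: conn=44 S1=46 S2=35 S3=18 S4=35 blocked=[]
Op 4: conn=25 S1=27 S2=35 S3=18 S4=35 blocked=[]
Op 5: conn=25 S1=27 S2=35 S3=18 S4=44 blocked=[]
Op 6: conn=18 S1=27 S2=35 S3=18 S4=37 blocked=[]
Op 7: conn=1 S1=10 S2=35 S3=18 S4=37 blocked=[]
Op 8: conn=1 S1=10 S2=35 S3=18 S4=42 blocked=[]
Op 9: conn=-13 S1=-4 S2=35 S3=18 S4=42 blocked=[1, 2, 3, 4]
Op 10: conn=9 S1=-4 S2=35 S3=18 S4=42 blocked=[1]
Op 11: conn=-3 S1=-4 S2=35 S3=6 S4=42 blocked=[1, 2, 3, 4]
Op 12: conn=-18 S1=-4 S2=35 S3=-9 S4=42 blocked=[1, 2, 3, 4]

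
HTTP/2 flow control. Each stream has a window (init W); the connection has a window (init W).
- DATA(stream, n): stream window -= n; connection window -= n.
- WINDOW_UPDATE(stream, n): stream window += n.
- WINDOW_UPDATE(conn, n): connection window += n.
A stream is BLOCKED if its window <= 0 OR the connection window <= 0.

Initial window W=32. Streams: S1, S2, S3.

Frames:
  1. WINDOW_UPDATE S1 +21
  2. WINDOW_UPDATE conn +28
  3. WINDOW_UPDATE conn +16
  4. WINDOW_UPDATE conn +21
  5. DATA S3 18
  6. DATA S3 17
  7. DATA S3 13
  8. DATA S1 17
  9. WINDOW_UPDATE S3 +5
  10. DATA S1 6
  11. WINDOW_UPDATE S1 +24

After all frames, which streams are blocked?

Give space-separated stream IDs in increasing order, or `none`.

Op 1: conn=32 S1=53 S2=32 S3=32 blocked=[]
Op 2: conn=60 S1=53 S2=32 S3=32 blocked=[]
Op 3: conn=76 S1=53 S2=32 S3=32 blocked=[]
Op 4: conn=97 S1=53 S2=32 S3=32 blocked=[]
Op 5: conn=79 S1=53 S2=32 S3=14 blocked=[]
Op 6: conn=62 S1=53 S2=32 S3=-3 blocked=[3]
Op 7: conn=49 S1=53 S2=32 S3=-16 blocked=[3]
Op 8: conn=32 S1=36 S2=32 S3=-16 blocked=[3]
Op 9: conn=32 S1=36 S2=32 S3=-11 blocked=[3]
Op 10: conn=26 S1=30 S2=32 S3=-11 blocked=[3]
Op 11: conn=26 S1=54 S2=32 S3=-11 blocked=[3]

Answer: S3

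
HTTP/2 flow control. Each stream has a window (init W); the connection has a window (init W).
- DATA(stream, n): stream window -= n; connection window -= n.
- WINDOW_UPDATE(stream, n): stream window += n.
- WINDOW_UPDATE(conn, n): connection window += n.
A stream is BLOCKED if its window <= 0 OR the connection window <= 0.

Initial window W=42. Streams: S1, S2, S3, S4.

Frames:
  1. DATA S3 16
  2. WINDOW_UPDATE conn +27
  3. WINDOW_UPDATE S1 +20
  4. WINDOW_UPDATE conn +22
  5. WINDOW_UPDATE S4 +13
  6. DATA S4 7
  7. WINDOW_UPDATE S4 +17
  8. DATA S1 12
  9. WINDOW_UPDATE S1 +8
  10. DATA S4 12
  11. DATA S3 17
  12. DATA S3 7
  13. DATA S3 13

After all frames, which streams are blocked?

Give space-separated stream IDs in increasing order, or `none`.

Answer: S3

Derivation:
Op 1: conn=26 S1=42 S2=42 S3=26 S4=42 blocked=[]
Op 2: conn=53 S1=42 S2=42 S3=26 S4=42 blocked=[]
Op 3: conn=53 S1=62 S2=42 S3=26 S4=42 blocked=[]
Op 4: conn=75 S1=62 S2=42 S3=26 S4=42 blocked=[]
Op 5: conn=75 S1=62 S2=42 S3=26 S4=55 blocked=[]
Op 6: conn=68 S1=62 S2=42 S3=26 S4=48 blocked=[]
Op 7: conn=68 S1=62 S2=42 S3=26 S4=65 blocked=[]
Op 8: conn=56 S1=50 S2=42 S3=26 S4=65 blocked=[]
Op 9: conn=56 S1=58 S2=42 S3=26 S4=65 blocked=[]
Op 10: conn=44 S1=58 S2=42 S3=26 S4=53 blocked=[]
Op 11: conn=27 S1=58 S2=42 S3=9 S4=53 blocked=[]
Op 12: conn=20 S1=58 S2=42 S3=2 S4=53 blocked=[]
Op 13: conn=7 S1=58 S2=42 S3=-11 S4=53 blocked=[3]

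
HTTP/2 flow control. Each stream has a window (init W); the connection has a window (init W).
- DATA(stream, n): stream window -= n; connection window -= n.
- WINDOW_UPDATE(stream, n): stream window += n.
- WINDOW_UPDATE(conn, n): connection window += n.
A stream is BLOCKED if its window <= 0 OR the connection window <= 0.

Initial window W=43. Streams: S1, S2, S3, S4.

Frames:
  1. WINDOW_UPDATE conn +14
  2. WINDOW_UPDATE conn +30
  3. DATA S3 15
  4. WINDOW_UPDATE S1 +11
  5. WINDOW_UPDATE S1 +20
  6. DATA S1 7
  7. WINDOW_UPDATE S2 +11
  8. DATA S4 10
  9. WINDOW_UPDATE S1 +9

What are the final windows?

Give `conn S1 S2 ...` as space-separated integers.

Op 1: conn=57 S1=43 S2=43 S3=43 S4=43 blocked=[]
Op 2: conn=87 S1=43 S2=43 S3=43 S4=43 blocked=[]
Op 3: conn=72 S1=43 S2=43 S3=28 S4=43 blocked=[]
Op 4: conn=72 S1=54 S2=43 S3=28 S4=43 blocked=[]
Op 5: conn=72 S1=74 S2=43 S3=28 S4=43 blocked=[]
Op 6: conn=65 S1=67 S2=43 S3=28 S4=43 blocked=[]
Op 7: conn=65 S1=67 S2=54 S3=28 S4=43 blocked=[]
Op 8: conn=55 S1=67 S2=54 S3=28 S4=33 blocked=[]
Op 9: conn=55 S1=76 S2=54 S3=28 S4=33 blocked=[]

Answer: 55 76 54 28 33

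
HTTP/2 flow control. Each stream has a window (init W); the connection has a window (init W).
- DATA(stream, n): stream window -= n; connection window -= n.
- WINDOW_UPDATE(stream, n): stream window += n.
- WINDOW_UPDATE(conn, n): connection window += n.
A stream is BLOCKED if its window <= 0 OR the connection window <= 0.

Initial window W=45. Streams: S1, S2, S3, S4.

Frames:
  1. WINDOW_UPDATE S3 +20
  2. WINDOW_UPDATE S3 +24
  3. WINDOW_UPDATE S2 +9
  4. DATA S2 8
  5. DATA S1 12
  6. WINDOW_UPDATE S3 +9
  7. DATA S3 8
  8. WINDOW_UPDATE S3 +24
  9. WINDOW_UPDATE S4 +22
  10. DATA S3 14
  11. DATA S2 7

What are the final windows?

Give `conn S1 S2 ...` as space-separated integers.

Answer: -4 33 39 100 67

Derivation:
Op 1: conn=45 S1=45 S2=45 S3=65 S4=45 blocked=[]
Op 2: conn=45 S1=45 S2=45 S3=89 S4=45 blocked=[]
Op 3: conn=45 S1=45 S2=54 S3=89 S4=45 blocked=[]
Op 4: conn=37 S1=45 S2=46 S3=89 S4=45 blocked=[]
Op 5: conn=25 S1=33 S2=46 S3=89 S4=45 blocked=[]
Op 6: conn=25 S1=33 S2=46 S3=98 S4=45 blocked=[]
Op 7: conn=17 S1=33 S2=46 S3=90 S4=45 blocked=[]
Op 8: conn=17 S1=33 S2=46 S3=114 S4=45 blocked=[]
Op 9: conn=17 S1=33 S2=46 S3=114 S4=67 blocked=[]
Op 10: conn=3 S1=33 S2=46 S3=100 S4=67 blocked=[]
Op 11: conn=-4 S1=33 S2=39 S3=100 S4=67 blocked=[1, 2, 3, 4]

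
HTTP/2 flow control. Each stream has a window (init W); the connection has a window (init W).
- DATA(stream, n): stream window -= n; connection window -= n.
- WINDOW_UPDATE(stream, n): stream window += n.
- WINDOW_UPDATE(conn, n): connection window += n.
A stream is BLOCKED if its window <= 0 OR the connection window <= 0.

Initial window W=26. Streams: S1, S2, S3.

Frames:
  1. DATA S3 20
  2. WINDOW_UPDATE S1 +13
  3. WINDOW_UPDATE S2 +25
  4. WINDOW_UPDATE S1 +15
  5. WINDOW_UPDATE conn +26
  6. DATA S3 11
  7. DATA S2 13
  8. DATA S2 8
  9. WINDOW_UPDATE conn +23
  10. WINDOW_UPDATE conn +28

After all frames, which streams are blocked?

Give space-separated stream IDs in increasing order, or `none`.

Answer: S3

Derivation:
Op 1: conn=6 S1=26 S2=26 S3=6 blocked=[]
Op 2: conn=6 S1=39 S2=26 S3=6 blocked=[]
Op 3: conn=6 S1=39 S2=51 S3=6 blocked=[]
Op 4: conn=6 S1=54 S2=51 S3=6 blocked=[]
Op 5: conn=32 S1=54 S2=51 S3=6 blocked=[]
Op 6: conn=21 S1=54 S2=51 S3=-5 blocked=[3]
Op 7: conn=8 S1=54 S2=38 S3=-5 blocked=[3]
Op 8: conn=0 S1=54 S2=30 S3=-5 blocked=[1, 2, 3]
Op 9: conn=23 S1=54 S2=30 S3=-5 blocked=[3]
Op 10: conn=51 S1=54 S2=30 S3=-5 blocked=[3]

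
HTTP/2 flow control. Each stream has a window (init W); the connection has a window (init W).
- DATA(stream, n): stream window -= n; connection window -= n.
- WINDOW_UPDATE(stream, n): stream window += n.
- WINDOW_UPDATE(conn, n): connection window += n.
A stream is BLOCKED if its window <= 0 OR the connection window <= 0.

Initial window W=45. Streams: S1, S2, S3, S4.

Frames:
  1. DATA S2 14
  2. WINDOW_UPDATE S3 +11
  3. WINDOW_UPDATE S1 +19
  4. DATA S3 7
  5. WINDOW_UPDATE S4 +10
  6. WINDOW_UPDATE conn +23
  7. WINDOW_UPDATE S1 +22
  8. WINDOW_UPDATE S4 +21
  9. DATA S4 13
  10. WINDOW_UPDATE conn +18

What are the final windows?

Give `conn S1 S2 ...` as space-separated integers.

Answer: 52 86 31 49 63

Derivation:
Op 1: conn=31 S1=45 S2=31 S3=45 S4=45 blocked=[]
Op 2: conn=31 S1=45 S2=31 S3=56 S4=45 blocked=[]
Op 3: conn=31 S1=64 S2=31 S3=56 S4=45 blocked=[]
Op 4: conn=24 S1=64 S2=31 S3=49 S4=45 blocked=[]
Op 5: conn=24 S1=64 S2=31 S3=49 S4=55 blocked=[]
Op 6: conn=47 S1=64 S2=31 S3=49 S4=55 blocked=[]
Op 7: conn=47 S1=86 S2=31 S3=49 S4=55 blocked=[]
Op 8: conn=47 S1=86 S2=31 S3=49 S4=76 blocked=[]
Op 9: conn=34 S1=86 S2=31 S3=49 S4=63 blocked=[]
Op 10: conn=52 S1=86 S2=31 S3=49 S4=63 blocked=[]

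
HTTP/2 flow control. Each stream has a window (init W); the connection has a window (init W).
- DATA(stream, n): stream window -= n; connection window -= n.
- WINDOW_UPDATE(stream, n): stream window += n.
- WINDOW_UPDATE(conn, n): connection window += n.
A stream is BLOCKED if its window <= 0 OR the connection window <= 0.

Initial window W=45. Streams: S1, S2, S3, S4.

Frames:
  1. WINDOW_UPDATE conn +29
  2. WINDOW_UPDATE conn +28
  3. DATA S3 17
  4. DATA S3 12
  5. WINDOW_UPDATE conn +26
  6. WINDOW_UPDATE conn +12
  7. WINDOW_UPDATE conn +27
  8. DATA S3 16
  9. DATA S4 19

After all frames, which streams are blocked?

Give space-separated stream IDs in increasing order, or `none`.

Op 1: conn=74 S1=45 S2=45 S3=45 S4=45 blocked=[]
Op 2: conn=102 S1=45 S2=45 S3=45 S4=45 blocked=[]
Op 3: conn=85 S1=45 S2=45 S3=28 S4=45 blocked=[]
Op 4: conn=73 S1=45 S2=45 S3=16 S4=45 blocked=[]
Op 5: conn=99 S1=45 S2=45 S3=16 S4=45 blocked=[]
Op 6: conn=111 S1=45 S2=45 S3=16 S4=45 blocked=[]
Op 7: conn=138 S1=45 S2=45 S3=16 S4=45 blocked=[]
Op 8: conn=122 S1=45 S2=45 S3=0 S4=45 blocked=[3]
Op 9: conn=103 S1=45 S2=45 S3=0 S4=26 blocked=[3]

Answer: S3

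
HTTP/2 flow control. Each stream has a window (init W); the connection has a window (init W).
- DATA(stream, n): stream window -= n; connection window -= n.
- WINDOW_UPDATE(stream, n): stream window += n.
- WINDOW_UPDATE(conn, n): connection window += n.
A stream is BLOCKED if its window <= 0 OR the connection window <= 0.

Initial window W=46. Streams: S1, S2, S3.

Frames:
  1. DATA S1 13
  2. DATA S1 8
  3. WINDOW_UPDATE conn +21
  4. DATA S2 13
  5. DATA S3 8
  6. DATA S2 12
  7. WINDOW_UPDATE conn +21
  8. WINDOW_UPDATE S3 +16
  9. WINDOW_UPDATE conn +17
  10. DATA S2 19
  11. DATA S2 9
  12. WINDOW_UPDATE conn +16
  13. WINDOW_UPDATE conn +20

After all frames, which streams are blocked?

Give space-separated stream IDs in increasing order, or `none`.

Answer: S2

Derivation:
Op 1: conn=33 S1=33 S2=46 S3=46 blocked=[]
Op 2: conn=25 S1=25 S2=46 S3=46 blocked=[]
Op 3: conn=46 S1=25 S2=46 S3=46 blocked=[]
Op 4: conn=33 S1=25 S2=33 S3=46 blocked=[]
Op 5: conn=25 S1=25 S2=33 S3=38 blocked=[]
Op 6: conn=13 S1=25 S2=21 S3=38 blocked=[]
Op 7: conn=34 S1=25 S2=21 S3=38 blocked=[]
Op 8: conn=34 S1=25 S2=21 S3=54 blocked=[]
Op 9: conn=51 S1=25 S2=21 S3=54 blocked=[]
Op 10: conn=32 S1=25 S2=2 S3=54 blocked=[]
Op 11: conn=23 S1=25 S2=-7 S3=54 blocked=[2]
Op 12: conn=39 S1=25 S2=-7 S3=54 blocked=[2]
Op 13: conn=59 S1=25 S2=-7 S3=54 blocked=[2]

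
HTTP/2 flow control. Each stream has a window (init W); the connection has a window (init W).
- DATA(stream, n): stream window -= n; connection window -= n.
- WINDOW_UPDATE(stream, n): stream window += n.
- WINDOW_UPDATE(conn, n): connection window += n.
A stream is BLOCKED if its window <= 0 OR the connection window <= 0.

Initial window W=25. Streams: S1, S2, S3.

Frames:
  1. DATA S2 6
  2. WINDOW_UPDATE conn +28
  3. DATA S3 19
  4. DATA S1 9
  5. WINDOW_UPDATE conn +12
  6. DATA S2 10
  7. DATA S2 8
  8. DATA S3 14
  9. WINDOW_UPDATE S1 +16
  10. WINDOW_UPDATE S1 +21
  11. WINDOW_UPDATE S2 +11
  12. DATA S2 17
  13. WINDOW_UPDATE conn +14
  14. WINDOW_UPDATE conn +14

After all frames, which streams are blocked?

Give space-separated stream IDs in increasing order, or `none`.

Op 1: conn=19 S1=25 S2=19 S3=25 blocked=[]
Op 2: conn=47 S1=25 S2=19 S3=25 blocked=[]
Op 3: conn=28 S1=25 S2=19 S3=6 blocked=[]
Op 4: conn=19 S1=16 S2=19 S3=6 blocked=[]
Op 5: conn=31 S1=16 S2=19 S3=6 blocked=[]
Op 6: conn=21 S1=16 S2=9 S3=6 blocked=[]
Op 7: conn=13 S1=16 S2=1 S3=6 blocked=[]
Op 8: conn=-1 S1=16 S2=1 S3=-8 blocked=[1, 2, 3]
Op 9: conn=-1 S1=32 S2=1 S3=-8 blocked=[1, 2, 3]
Op 10: conn=-1 S1=53 S2=1 S3=-8 blocked=[1, 2, 3]
Op 11: conn=-1 S1=53 S2=12 S3=-8 blocked=[1, 2, 3]
Op 12: conn=-18 S1=53 S2=-5 S3=-8 blocked=[1, 2, 3]
Op 13: conn=-4 S1=53 S2=-5 S3=-8 blocked=[1, 2, 3]
Op 14: conn=10 S1=53 S2=-5 S3=-8 blocked=[2, 3]

Answer: S2 S3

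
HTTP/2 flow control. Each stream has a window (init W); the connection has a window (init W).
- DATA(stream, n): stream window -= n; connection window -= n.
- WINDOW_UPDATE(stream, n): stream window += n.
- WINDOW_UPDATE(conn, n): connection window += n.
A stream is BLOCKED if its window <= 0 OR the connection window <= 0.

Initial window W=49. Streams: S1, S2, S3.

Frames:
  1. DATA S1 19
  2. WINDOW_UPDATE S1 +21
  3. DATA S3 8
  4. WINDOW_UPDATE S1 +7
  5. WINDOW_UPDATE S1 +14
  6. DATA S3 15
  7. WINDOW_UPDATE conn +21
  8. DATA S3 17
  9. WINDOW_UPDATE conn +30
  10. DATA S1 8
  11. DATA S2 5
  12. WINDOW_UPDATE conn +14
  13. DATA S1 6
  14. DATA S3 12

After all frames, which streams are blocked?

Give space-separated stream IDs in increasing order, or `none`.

Op 1: conn=30 S1=30 S2=49 S3=49 blocked=[]
Op 2: conn=30 S1=51 S2=49 S3=49 blocked=[]
Op 3: conn=22 S1=51 S2=49 S3=41 blocked=[]
Op 4: conn=22 S1=58 S2=49 S3=41 blocked=[]
Op 5: conn=22 S1=72 S2=49 S3=41 blocked=[]
Op 6: conn=7 S1=72 S2=49 S3=26 blocked=[]
Op 7: conn=28 S1=72 S2=49 S3=26 blocked=[]
Op 8: conn=11 S1=72 S2=49 S3=9 blocked=[]
Op 9: conn=41 S1=72 S2=49 S3=9 blocked=[]
Op 10: conn=33 S1=64 S2=49 S3=9 blocked=[]
Op 11: conn=28 S1=64 S2=44 S3=9 blocked=[]
Op 12: conn=42 S1=64 S2=44 S3=9 blocked=[]
Op 13: conn=36 S1=58 S2=44 S3=9 blocked=[]
Op 14: conn=24 S1=58 S2=44 S3=-3 blocked=[3]

Answer: S3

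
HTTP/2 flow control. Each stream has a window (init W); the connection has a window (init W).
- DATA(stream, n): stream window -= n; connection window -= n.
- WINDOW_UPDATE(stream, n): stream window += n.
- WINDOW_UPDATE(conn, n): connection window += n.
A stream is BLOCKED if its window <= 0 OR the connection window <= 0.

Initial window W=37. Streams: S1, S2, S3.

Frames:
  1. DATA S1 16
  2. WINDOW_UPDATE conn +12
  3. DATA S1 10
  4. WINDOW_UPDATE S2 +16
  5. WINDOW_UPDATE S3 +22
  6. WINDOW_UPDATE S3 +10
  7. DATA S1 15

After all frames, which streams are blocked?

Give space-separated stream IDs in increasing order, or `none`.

Op 1: conn=21 S1=21 S2=37 S3=37 blocked=[]
Op 2: conn=33 S1=21 S2=37 S3=37 blocked=[]
Op 3: conn=23 S1=11 S2=37 S3=37 blocked=[]
Op 4: conn=23 S1=11 S2=53 S3=37 blocked=[]
Op 5: conn=23 S1=11 S2=53 S3=59 blocked=[]
Op 6: conn=23 S1=11 S2=53 S3=69 blocked=[]
Op 7: conn=8 S1=-4 S2=53 S3=69 blocked=[1]

Answer: S1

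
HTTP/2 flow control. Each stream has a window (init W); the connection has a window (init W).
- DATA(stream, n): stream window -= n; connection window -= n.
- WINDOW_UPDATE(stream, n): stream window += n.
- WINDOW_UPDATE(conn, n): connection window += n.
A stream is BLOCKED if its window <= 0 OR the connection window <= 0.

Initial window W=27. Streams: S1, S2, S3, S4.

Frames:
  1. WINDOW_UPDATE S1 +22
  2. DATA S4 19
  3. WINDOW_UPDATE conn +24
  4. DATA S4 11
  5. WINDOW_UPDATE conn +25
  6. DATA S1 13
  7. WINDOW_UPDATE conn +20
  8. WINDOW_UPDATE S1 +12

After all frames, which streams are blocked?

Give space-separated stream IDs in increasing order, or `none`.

Answer: S4

Derivation:
Op 1: conn=27 S1=49 S2=27 S3=27 S4=27 blocked=[]
Op 2: conn=8 S1=49 S2=27 S3=27 S4=8 blocked=[]
Op 3: conn=32 S1=49 S2=27 S3=27 S4=8 blocked=[]
Op 4: conn=21 S1=49 S2=27 S3=27 S4=-3 blocked=[4]
Op 5: conn=46 S1=49 S2=27 S3=27 S4=-3 blocked=[4]
Op 6: conn=33 S1=36 S2=27 S3=27 S4=-3 blocked=[4]
Op 7: conn=53 S1=36 S2=27 S3=27 S4=-3 blocked=[4]
Op 8: conn=53 S1=48 S2=27 S3=27 S4=-3 blocked=[4]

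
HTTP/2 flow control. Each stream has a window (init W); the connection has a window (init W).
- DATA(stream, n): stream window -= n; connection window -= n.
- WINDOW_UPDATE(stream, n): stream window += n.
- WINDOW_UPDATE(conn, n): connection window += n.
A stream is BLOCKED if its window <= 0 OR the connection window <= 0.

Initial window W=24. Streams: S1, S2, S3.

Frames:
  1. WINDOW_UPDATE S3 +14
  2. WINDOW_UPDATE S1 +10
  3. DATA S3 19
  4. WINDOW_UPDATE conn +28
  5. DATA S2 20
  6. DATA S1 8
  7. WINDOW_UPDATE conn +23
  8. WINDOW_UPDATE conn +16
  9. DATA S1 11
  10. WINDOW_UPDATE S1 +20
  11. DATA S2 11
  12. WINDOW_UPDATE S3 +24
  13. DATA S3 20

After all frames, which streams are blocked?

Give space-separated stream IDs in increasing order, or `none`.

Op 1: conn=24 S1=24 S2=24 S3=38 blocked=[]
Op 2: conn=24 S1=34 S2=24 S3=38 blocked=[]
Op 3: conn=5 S1=34 S2=24 S3=19 blocked=[]
Op 4: conn=33 S1=34 S2=24 S3=19 blocked=[]
Op 5: conn=13 S1=34 S2=4 S3=19 blocked=[]
Op 6: conn=5 S1=26 S2=4 S3=19 blocked=[]
Op 7: conn=28 S1=26 S2=4 S3=19 blocked=[]
Op 8: conn=44 S1=26 S2=4 S3=19 blocked=[]
Op 9: conn=33 S1=15 S2=4 S3=19 blocked=[]
Op 10: conn=33 S1=35 S2=4 S3=19 blocked=[]
Op 11: conn=22 S1=35 S2=-7 S3=19 blocked=[2]
Op 12: conn=22 S1=35 S2=-7 S3=43 blocked=[2]
Op 13: conn=2 S1=35 S2=-7 S3=23 blocked=[2]

Answer: S2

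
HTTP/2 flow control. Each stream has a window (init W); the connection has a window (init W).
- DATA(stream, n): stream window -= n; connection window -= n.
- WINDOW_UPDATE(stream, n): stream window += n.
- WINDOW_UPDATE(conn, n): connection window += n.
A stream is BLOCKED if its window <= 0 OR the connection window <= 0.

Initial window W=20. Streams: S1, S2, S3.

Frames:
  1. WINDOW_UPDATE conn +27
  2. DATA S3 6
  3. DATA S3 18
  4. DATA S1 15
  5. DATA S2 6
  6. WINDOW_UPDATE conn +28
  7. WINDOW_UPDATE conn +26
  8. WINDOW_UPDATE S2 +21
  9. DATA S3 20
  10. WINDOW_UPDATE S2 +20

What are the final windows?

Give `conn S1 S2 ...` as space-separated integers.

Answer: 36 5 55 -24

Derivation:
Op 1: conn=47 S1=20 S2=20 S3=20 blocked=[]
Op 2: conn=41 S1=20 S2=20 S3=14 blocked=[]
Op 3: conn=23 S1=20 S2=20 S3=-4 blocked=[3]
Op 4: conn=8 S1=5 S2=20 S3=-4 blocked=[3]
Op 5: conn=2 S1=5 S2=14 S3=-4 blocked=[3]
Op 6: conn=30 S1=5 S2=14 S3=-4 blocked=[3]
Op 7: conn=56 S1=5 S2=14 S3=-4 blocked=[3]
Op 8: conn=56 S1=5 S2=35 S3=-4 blocked=[3]
Op 9: conn=36 S1=5 S2=35 S3=-24 blocked=[3]
Op 10: conn=36 S1=5 S2=55 S3=-24 blocked=[3]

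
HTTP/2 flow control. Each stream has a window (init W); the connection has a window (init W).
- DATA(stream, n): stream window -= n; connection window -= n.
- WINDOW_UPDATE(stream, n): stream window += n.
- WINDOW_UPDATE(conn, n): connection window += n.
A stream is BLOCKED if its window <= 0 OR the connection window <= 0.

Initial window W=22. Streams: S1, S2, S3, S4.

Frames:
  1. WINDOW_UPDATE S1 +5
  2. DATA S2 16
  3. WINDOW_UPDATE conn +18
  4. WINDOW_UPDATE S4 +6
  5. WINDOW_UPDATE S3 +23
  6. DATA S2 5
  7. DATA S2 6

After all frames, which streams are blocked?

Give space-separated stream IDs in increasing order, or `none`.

Op 1: conn=22 S1=27 S2=22 S3=22 S4=22 blocked=[]
Op 2: conn=6 S1=27 S2=6 S3=22 S4=22 blocked=[]
Op 3: conn=24 S1=27 S2=6 S3=22 S4=22 blocked=[]
Op 4: conn=24 S1=27 S2=6 S3=22 S4=28 blocked=[]
Op 5: conn=24 S1=27 S2=6 S3=45 S4=28 blocked=[]
Op 6: conn=19 S1=27 S2=1 S3=45 S4=28 blocked=[]
Op 7: conn=13 S1=27 S2=-5 S3=45 S4=28 blocked=[2]

Answer: S2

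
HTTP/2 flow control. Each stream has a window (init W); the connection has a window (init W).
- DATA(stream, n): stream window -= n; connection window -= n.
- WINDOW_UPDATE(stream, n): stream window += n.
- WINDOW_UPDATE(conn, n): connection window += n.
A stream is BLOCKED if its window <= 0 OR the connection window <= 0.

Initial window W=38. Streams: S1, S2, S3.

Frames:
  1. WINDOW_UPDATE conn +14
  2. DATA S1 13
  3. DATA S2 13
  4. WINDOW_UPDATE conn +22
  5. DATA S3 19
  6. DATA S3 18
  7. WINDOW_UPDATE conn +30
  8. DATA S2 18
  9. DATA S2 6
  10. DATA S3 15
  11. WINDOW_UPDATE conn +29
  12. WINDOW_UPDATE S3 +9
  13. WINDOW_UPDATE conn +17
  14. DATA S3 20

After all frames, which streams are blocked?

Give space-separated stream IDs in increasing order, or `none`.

Op 1: conn=52 S1=38 S2=38 S3=38 blocked=[]
Op 2: conn=39 S1=25 S2=38 S3=38 blocked=[]
Op 3: conn=26 S1=25 S2=25 S3=38 blocked=[]
Op 4: conn=48 S1=25 S2=25 S3=38 blocked=[]
Op 5: conn=29 S1=25 S2=25 S3=19 blocked=[]
Op 6: conn=11 S1=25 S2=25 S3=1 blocked=[]
Op 7: conn=41 S1=25 S2=25 S3=1 blocked=[]
Op 8: conn=23 S1=25 S2=7 S3=1 blocked=[]
Op 9: conn=17 S1=25 S2=1 S3=1 blocked=[]
Op 10: conn=2 S1=25 S2=1 S3=-14 blocked=[3]
Op 11: conn=31 S1=25 S2=1 S3=-14 blocked=[3]
Op 12: conn=31 S1=25 S2=1 S3=-5 blocked=[3]
Op 13: conn=48 S1=25 S2=1 S3=-5 blocked=[3]
Op 14: conn=28 S1=25 S2=1 S3=-25 blocked=[3]

Answer: S3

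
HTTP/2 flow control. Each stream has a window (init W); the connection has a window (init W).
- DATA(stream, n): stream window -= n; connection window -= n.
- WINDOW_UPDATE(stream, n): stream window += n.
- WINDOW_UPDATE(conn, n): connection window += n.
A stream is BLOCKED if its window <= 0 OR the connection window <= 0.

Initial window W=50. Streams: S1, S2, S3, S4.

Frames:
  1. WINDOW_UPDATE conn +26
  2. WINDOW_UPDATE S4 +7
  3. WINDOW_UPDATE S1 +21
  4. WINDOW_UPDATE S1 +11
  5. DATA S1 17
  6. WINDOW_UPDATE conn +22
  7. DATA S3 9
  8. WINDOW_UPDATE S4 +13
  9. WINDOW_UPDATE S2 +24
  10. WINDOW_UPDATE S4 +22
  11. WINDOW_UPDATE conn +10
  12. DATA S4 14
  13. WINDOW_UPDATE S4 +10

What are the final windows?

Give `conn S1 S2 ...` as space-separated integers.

Op 1: conn=76 S1=50 S2=50 S3=50 S4=50 blocked=[]
Op 2: conn=76 S1=50 S2=50 S3=50 S4=57 blocked=[]
Op 3: conn=76 S1=71 S2=50 S3=50 S4=57 blocked=[]
Op 4: conn=76 S1=82 S2=50 S3=50 S4=57 blocked=[]
Op 5: conn=59 S1=65 S2=50 S3=50 S4=57 blocked=[]
Op 6: conn=81 S1=65 S2=50 S3=50 S4=57 blocked=[]
Op 7: conn=72 S1=65 S2=50 S3=41 S4=57 blocked=[]
Op 8: conn=72 S1=65 S2=50 S3=41 S4=70 blocked=[]
Op 9: conn=72 S1=65 S2=74 S3=41 S4=70 blocked=[]
Op 10: conn=72 S1=65 S2=74 S3=41 S4=92 blocked=[]
Op 11: conn=82 S1=65 S2=74 S3=41 S4=92 blocked=[]
Op 12: conn=68 S1=65 S2=74 S3=41 S4=78 blocked=[]
Op 13: conn=68 S1=65 S2=74 S3=41 S4=88 blocked=[]

Answer: 68 65 74 41 88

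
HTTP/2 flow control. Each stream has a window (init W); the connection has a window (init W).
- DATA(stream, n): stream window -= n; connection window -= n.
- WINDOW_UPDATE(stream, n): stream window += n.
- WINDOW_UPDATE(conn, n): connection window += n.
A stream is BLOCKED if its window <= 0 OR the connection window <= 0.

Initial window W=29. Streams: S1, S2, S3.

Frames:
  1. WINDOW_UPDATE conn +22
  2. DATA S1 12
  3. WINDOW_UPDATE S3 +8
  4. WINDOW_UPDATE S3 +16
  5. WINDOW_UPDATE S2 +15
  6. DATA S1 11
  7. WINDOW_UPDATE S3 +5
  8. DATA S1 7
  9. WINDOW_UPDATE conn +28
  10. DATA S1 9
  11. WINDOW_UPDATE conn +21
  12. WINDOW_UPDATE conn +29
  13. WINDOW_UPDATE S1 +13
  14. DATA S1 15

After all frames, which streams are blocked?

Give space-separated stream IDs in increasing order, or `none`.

Op 1: conn=51 S1=29 S2=29 S3=29 blocked=[]
Op 2: conn=39 S1=17 S2=29 S3=29 blocked=[]
Op 3: conn=39 S1=17 S2=29 S3=37 blocked=[]
Op 4: conn=39 S1=17 S2=29 S3=53 blocked=[]
Op 5: conn=39 S1=17 S2=44 S3=53 blocked=[]
Op 6: conn=28 S1=6 S2=44 S3=53 blocked=[]
Op 7: conn=28 S1=6 S2=44 S3=58 blocked=[]
Op 8: conn=21 S1=-1 S2=44 S3=58 blocked=[1]
Op 9: conn=49 S1=-1 S2=44 S3=58 blocked=[1]
Op 10: conn=40 S1=-10 S2=44 S3=58 blocked=[1]
Op 11: conn=61 S1=-10 S2=44 S3=58 blocked=[1]
Op 12: conn=90 S1=-10 S2=44 S3=58 blocked=[1]
Op 13: conn=90 S1=3 S2=44 S3=58 blocked=[]
Op 14: conn=75 S1=-12 S2=44 S3=58 blocked=[1]

Answer: S1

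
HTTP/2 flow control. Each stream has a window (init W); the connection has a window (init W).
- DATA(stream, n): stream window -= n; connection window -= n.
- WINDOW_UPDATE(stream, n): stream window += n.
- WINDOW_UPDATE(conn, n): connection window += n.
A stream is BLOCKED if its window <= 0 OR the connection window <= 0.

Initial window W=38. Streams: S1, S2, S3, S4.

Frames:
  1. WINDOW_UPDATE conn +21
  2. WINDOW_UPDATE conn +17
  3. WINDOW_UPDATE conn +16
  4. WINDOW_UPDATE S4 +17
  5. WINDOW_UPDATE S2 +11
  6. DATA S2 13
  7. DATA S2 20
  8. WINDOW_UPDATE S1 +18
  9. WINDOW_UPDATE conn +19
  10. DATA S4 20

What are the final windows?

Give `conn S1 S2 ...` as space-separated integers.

Op 1: conn=59 S1=38 S2=38 S3=38 S4=38 blocked=[]
Op 2: conn=76 S1=38 S2=38 S3=38 S4=38 blocked=[]
Op 3: conn=92 S1=38 S2=38 S3=38 S4=38 blocked=[]
Op 4: conn=92 S1=38 S2=38 S3=38 S4=55 blocked=[]
Op 5: conn=92 S1=38 S2=49 S3=38 S4=55 blocked=[]
Op 6: conn=79 S1=38 S2=36 S3=38 S4=55 blocked=[]
Op 7: conn=59 S1=38 S2=16 S3=38 S4=55 blocked=[]
Op 8: conn=59 S1=56 S2=16 S3=38 S4=55 blocked=[]
Op 9: conn=78 S1=56 S2=16 S3=38 S4=55 blocked=[]
Op 10: conn=58 S1=56 S2=16 S3=38 S4=35 blocked=[]

Answer: 58 56 16 38 35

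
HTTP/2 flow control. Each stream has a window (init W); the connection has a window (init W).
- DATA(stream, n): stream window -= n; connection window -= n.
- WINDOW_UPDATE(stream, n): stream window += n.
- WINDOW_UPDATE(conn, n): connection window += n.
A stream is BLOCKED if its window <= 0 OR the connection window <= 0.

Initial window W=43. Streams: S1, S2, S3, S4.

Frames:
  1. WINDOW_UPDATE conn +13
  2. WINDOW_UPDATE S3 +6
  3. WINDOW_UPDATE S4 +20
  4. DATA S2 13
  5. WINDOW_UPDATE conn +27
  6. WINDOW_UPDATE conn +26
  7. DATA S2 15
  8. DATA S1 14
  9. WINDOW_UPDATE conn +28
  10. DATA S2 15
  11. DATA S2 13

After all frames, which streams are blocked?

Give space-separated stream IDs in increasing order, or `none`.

Op 1: conn=56 S1=43 S2=43 S3=43 S4=43 blocked=[]
Op 2: conn=56 S1=43 S2=43 S3=49 S4=43 blocked=[]
Op 3: conn=56 S1=43 S2=43 S3=49 S4=63 blocked=[]
Op 4: conn=43 S1=43 S2=30 S3=49 S4=63 blocked=[]
Op 5: conn=70 S1=43 S2=30 S3=49 S4=63 blocked=[]
Op 6: conn=96 S1=43 S2=30 S3=49 S4=63 blocked=[]
Op 7: conn=81 S1=43 S2=15 S3=49 S4=63 blocked=[]
Op 8: conn=67 S1=29 S2=15 S3=49 S4=63 blocked=[]
Op 9: conn=95 S1=29 S2=15 S3=49 S4=63 blocked=[]
Op 10: conn=80 S1=29 S2=0 S3=49 S4=63 blocked=[2]
Op 11: conn=67 S1=29 S2=-13 S3=49 S4=63 blocked=[2]

Answer: S2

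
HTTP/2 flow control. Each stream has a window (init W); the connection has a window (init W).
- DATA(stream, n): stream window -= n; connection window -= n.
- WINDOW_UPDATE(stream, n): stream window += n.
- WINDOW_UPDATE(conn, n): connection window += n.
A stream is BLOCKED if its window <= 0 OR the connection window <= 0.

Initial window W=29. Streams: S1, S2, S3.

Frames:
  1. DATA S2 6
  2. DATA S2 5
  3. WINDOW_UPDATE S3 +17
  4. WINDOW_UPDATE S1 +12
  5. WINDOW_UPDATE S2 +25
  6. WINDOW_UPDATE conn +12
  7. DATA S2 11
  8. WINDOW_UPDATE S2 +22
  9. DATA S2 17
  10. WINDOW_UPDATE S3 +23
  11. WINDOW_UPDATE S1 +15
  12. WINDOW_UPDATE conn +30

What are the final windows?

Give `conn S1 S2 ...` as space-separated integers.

Answer: 32 56 37 69

Derivation:
Op 1: conn=23 S1=29 S2=23 S3=29 blocked=[]
Op 2: conn=18 S1=29 S2=18 S3=29 blocked=[]
Op 3: conn=18 S1=29 S2=18 S3=46 blocked=[]
Op 4: conn=18 S1=41 S2=18 S3=46 blocked=[]
Op 5: conn=18 S1=41 S2=43 S3=46 blocked=[]
Op 6: conn=30 S1=41 S2=43 S3=46 blocked=[]
Op 7: conn=19 S1=41 S2=32 S3=46 blocked=[]
Op 8: conn=19 S1=41 S2=54 S3=46 blocked=[]
Op 9: conn=2 S1=41 S2=37 S3=46 blocked=[]
Op 10: conn=2 S1=41 S2=37 S3=69 blocked=[]
Op 11: conn=2 S1=56 S2=37 S3=69 blocked=[]
Op 12: conn=32 S1=56 S2=37 S3=69 blocked=[]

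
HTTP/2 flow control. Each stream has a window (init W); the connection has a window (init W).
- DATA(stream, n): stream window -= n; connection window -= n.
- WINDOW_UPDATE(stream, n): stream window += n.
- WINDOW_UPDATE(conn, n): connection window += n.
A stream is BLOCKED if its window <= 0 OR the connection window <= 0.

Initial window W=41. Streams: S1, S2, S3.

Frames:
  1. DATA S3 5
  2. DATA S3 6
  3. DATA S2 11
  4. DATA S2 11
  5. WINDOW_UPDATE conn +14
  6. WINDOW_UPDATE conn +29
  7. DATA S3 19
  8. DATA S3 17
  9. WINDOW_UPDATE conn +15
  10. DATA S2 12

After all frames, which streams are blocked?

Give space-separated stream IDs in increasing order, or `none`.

Op 1: conn=36 S1=41 S2=41 S3=36 blocked=[]
Op 2: conn=30 S1=41 S2=41 S3=30 blocked=[]
Op 3: conn=19 S1=41 S2=30 S3=30 blocked=[]
Op 4: conn=8 S1=41 S2=19 S3=30 blocked=[]
Op 5: conn=22 S1=41 S2=19 S3=30 blocked=[]
Op 6: conn=51 S1=41 S2=19 S3=30 blocked=[]
Op 7: conn=32 S1=41 S2=19 S3=11 blocked=[]
Op 8: conn=15 S1=41 S2=19 S3=-6 blocked=[3]
Op 9: conn=30 S1=41 S2=19 S3=-6 blocked=[3]
Op 10: conn=18 S1=41 S2=7 S3=-6 blocked=[3]

Answer: S3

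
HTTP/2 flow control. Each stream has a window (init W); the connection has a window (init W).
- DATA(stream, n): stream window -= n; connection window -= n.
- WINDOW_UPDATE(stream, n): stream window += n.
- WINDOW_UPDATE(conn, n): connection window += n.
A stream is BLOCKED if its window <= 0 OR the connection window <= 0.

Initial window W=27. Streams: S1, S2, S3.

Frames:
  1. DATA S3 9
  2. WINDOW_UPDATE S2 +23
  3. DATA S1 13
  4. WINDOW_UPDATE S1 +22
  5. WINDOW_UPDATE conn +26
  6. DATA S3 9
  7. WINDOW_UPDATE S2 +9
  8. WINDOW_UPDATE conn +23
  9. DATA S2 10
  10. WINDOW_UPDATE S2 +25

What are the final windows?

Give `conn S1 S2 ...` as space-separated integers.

Answer: 35 36 74 9

Derivation:
Op 1: conn=18 S1=27 S2=27 S3=18 blocked=[]
Op 2: conn=18 S1=27 S2=50 S3=18 blocked=[]
Op 3: conn=5 S1=14 S2=50 S3=18 blocked=[]
Op 4: conn=5 S1=36 S2=50 S3=18 blocked=[]
Op 5: conn=31 S1=36 S2=50 S3=18 blocked=[]
Op 6: conn=22 S1=36 S2=50 S3=9 blocked=[]
Op 7: conn=22 S1=36 S2=59 S3=9 blocked=[]
Op 8: conn=45 S1=36 S2=59 S3=9 blocked=[]
Op 9: conn=35 S1=36 S2=49 S3=9 blocked=[]
Op 10: conn=35 S1=36 S2=74 S3=9 blocked=[]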